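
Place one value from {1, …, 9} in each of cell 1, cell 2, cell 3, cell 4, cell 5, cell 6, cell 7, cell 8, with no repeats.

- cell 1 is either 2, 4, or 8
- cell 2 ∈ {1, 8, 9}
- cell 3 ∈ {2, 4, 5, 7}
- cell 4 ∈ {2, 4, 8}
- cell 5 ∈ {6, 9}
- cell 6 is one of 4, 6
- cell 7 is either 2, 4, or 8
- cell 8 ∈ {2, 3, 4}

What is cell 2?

1

cell 1, cell 4, cell 7 share exactly the 3 values {2, 4, 8}; by pigeonhole those values go to them, so strike 2, 4, 8 from cell 2, cell 3, cell 6, cell 8.
cell 6 has just one choice, so cell 6 = 6. Eliminate 6 elsewhere: cell 5.
cell 8 must be 3 (only option left).
cell 5 has just one choice, so cell 5 = 9. Remove 9 from cell 2.
So cell 2 = 1.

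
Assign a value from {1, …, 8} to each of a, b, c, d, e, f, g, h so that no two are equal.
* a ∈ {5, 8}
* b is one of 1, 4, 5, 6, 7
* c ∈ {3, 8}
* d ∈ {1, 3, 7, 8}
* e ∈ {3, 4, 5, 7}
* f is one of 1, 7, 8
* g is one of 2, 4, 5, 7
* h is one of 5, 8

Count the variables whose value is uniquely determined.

Among the 8 variables, 2 fits only g (and all 8 values in {1, 2, 3, 4, 5, 6, 7, 8} must be used), so g = 2.
The 7 still-open variables draw from only 7 values {1, 3, 4, 5, 6, 7, 8}, so each is used; only b can be 6, hence b = 6.
The 6 still-open variables draw from only 6 values {1, 3, 4, 5, 7, 8}, so each is used; only e can be 4, hence e = 4.
a and h between them cover only {5, 8} — a naked pair. Remove those values from c, d, f.
That leaves c = 3. Remove 3 from d.
Determined: b=6, c=3, e=4, g=2. The other variables each still have more than one consistent value. That makes 4.

4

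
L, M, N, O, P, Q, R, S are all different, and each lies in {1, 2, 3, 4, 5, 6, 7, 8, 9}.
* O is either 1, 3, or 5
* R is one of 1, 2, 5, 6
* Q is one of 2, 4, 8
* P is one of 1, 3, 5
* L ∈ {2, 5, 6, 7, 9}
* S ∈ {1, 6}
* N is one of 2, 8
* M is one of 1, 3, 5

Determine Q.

M, O, P share exactly the 3 values {1, 3, 5}; by pigeonhole those values go to them, so strike 1, 3, 5 from L, R, S.
S's domain is down to {6}, so S = 6. Eliminate 6 elsewhere: L, R.
That leaves R = 2. Remove 2 from L, N, Q.
N's domain is down to {8}, so N = 8. Eliminate 8 elsewhere: Q.
So Q = 4.

4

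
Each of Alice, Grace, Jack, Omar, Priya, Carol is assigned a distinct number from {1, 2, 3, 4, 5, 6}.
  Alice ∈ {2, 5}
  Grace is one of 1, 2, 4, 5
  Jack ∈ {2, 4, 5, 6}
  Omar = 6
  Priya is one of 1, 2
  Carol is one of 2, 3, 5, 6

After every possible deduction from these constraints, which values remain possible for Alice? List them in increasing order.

Omar's domain is down to {6}, so Omar = 6. Eliminate 6 elsewhere: Jack, Carol.
The 5 still-open variables draw from only 5 values {1, 2, 3, 4, 5}, so each is used; only Carol can be 3, hence Carol = 3.
No further eliminations apply; Alice can still be any of 2, 5.

2, 5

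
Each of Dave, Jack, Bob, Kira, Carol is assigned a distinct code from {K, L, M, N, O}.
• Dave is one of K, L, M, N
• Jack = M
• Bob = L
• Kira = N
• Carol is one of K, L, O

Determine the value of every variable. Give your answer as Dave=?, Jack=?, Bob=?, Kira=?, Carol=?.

Dave=K, Jack=M, Bob=L, Kira=N, Carol=O

Jack must be M (only option left). Eliminate M elsewhere: Dave.
That leaves Bob = L. So Dave, Carol can't be L.
Kira must be N (only option left). So Dave can't be N.
Dave must be K (only option left). Remove K from Carol.
Carol has just one choice, so Carol = O.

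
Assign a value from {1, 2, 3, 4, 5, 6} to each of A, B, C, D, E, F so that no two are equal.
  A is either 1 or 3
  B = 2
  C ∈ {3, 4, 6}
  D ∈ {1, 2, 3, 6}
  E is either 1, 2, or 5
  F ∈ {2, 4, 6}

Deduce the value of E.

5

B must be 2 (only option left). So D, E, F can't be 2.
The 5 still-open variables draw from only 5 values {1, 3, 4, 5, 6}, so each is used; only E can be 5, hence E = 5.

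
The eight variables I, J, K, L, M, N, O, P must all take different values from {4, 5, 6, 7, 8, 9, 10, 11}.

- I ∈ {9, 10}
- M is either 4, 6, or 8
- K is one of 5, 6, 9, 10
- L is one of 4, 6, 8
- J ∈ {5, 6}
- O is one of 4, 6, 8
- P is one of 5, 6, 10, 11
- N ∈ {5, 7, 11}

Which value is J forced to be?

5

The 8 variables draw from only 8 values {4, 5, 6, 7, 8, 9, 10, 11}, so each is used; only N can be 7, hence N = 7.
The 7 still-open variables draw from only 7 values {4, 5, 6, 8, 9, 10, 11}, so each is used; only P can be 11, hence P = 11.
L, M, O between them cover only {4, 6, 8} — a naked triple. Remove those values from J, K.
So J = 5.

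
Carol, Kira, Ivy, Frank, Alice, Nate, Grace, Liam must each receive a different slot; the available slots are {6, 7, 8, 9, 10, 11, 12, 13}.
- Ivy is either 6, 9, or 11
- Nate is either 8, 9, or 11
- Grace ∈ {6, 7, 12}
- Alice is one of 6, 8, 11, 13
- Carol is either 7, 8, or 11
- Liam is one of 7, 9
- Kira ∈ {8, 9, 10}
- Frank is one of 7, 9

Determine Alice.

Among the 8 variables, 10 fits only Kira (and all 8 values in {6, 7, 8, 9, 10, 11, 12, 13} must be used), so Kira = 10.
The 7 still-open variables together cover exactly {6, 7, 8, 9, 11, 12, 13} — 7 values for 7 variables — and 12 appears only in Grace's list, so Grace = 12.
The 6 still-open variables together cover exactly {6, 7, 8, 9, 11, 13} — 6 values for 6 variables — and 13 appears only in Alice's list, so Alice = 13.

13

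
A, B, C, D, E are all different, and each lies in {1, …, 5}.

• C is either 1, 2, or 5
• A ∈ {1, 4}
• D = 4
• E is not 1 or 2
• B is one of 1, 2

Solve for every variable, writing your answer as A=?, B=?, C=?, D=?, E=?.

A=1, B=2, C=5, D=4, E=3

D must be 4 (only option left). Eliminate 4 elsewhere: A, E.
A must be 1 (only option left). So B, C can't be 1.
B must be 2 (only option left). So C can't be 2.
That leaves C = 5. Remove 5 from E.
That leaves E = 3.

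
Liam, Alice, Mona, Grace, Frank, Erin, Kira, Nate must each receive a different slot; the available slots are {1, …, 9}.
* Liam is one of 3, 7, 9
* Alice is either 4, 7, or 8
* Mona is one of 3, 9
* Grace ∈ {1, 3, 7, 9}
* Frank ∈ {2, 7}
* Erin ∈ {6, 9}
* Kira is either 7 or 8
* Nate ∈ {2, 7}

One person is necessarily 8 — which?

Kira

The 8 variables together cover exactly {1, 2, 3, 4, 6, 7, 8, 9} — 8 values for 8 variables — and 1 appears only in Grace's list, so Grace = 1.
The 7 still-open variables draw from only 7 values {2, 3, 4, 6, 7, 8, 9}, so each is used; only Alice can be 4, hence Alice = 4.
The 6 still-open variables draw from only 6 values {2, 3, 6, 7, 8, 9}, so each is used; only Erin can be 6, hence Erin = 6.
Among the 5 still-open variables, 8 fits only Kira (and all 5 values in {2, 3, 7, 8, 9} must be used), so Kira = 8.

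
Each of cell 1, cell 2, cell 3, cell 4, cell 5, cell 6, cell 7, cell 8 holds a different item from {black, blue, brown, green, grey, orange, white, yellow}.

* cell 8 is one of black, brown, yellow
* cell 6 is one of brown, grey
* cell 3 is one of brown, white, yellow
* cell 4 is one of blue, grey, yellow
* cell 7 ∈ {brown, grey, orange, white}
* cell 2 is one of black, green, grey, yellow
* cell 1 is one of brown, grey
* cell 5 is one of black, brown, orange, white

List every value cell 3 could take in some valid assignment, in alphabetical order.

white, yellow

Among the 8 variables, blue fits only cell 4 (and all 8 values in {black, blue, brown, green, grey, orange, white, yellow} must be used), so cell 4 = blue.
Among the 7 still-open variables, green fits only cell 2 (and all 7 values in {black, brown, green, grey, orange, white, yellow} must be used), so cell 2 = green.
cell 1 and cell 6 between them cover only {brown, grey} — a naked pair. Remove those values from cell 3, cell 5, cell 7, cell 8.
No further eliminations apply; cell 3 can still be any of white, yellow.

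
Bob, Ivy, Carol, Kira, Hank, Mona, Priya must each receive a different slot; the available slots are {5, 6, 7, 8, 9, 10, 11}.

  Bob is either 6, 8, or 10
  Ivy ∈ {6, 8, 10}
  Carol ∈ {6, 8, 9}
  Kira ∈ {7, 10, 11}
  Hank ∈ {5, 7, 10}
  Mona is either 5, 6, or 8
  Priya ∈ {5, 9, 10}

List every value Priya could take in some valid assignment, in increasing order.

The 7 variables draw from only 7 values {5, 6, 7, 8, 9, 10, 11}, so each is used; only Kira can be 11, hence Kira = 11.
The 6 still-open variables draw from only 6 values {5, 6, 7, 8, 9, 10}, so each is used; only Hank can be 7, hence Hank = 7.
No further eliminations apply; Priya can still be any of 5, 9, 10.

5, 9, 10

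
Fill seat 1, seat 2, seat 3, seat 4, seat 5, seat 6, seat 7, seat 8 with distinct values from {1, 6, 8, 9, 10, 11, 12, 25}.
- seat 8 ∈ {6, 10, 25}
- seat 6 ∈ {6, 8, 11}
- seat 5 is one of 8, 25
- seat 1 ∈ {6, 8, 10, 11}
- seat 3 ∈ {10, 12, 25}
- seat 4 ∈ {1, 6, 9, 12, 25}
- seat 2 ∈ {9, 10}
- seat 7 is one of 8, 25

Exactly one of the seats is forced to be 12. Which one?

The 8 variables together cover exactly {1, 6, 8, 9, 10, 11, 12, 25} — 8 values for 8 variables — and 1 appears only in seat 4's list, so seat 4 = 1.
The 7 still-open variables draw from only 7 values {6, 8, 9, 10, 11, 12, 25}, so each is used; only seat 2 can be 9, hence seat 2 = 9.
The 6 still-open variables draw from only 6 values {6, 8, 10, 11, 12, 25}, so each is used; only seat 3 can be 12, hence seat 3 = 12.

seat 3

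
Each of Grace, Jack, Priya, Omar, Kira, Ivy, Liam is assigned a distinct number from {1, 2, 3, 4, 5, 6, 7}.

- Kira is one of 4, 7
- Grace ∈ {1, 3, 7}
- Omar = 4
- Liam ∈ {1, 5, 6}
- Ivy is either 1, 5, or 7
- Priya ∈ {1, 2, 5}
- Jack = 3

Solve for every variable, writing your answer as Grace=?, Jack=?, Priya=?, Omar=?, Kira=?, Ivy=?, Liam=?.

Grace=1, Jack=3, Priya=2, Omar=4, Kira=7, Ivy=5, Liam=6

Jack has just one choice, so Jack = 3. Remove 3 from Grace.
Omar must be 4 (only option left). Strike 4 from Kira.
Kira must be 7 (only option left). Remove 7 from Grace, Ivy.
Grace must be 1 (only option left). Eliminate 1 elsewhere: Priya, Ivy, Liam.
Ivy's domain is down to {5}, so Ivy = 5. Remove 5 from Priya, Liam.
Liam's domain is down to {6}, so Liam = 6.
Priya must be 2 (only option left).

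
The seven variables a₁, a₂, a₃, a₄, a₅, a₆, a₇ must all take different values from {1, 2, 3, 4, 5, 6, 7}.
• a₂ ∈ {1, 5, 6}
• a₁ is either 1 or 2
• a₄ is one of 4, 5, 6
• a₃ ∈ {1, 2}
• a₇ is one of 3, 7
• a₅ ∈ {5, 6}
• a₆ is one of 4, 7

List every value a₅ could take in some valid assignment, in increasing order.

5, 6

The 7 variables together cover exactly {1, 2, 3, 4, 5, 6, 7} — 7 values for 7 variables — and 3 appears only in a₇'s list, so a₇ = 3.
The 6 still-open variables draw from only 6 values {1, 2, 4, 5, 6, 7}, so each is used; only a₆ can be 7, hence a₆ = 7.
Among the 5 still-open variables, 4 fits only a₄ (and all 5 values in {1, 2, 4, 5, 6} must be used), so a₄ = 4.
a₁ and a₃ share exactly the 2 values {1, 2}; by pigeonhole those values go to them, so strike 1, 2 from a₂.
No further eliminations apply; a₅ can still be any of 5, 6.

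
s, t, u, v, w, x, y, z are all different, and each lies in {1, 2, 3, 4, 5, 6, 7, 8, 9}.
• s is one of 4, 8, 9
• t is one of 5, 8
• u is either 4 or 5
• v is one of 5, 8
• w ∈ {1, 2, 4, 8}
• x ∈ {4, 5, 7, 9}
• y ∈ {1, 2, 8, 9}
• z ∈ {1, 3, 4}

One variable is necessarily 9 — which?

Among the 8 variables, 3 fits only z (and all 8 values in {1, 2, 3, 4, 5, 7, 8, 9} must be used), so z = 3.
Among the 7 still-open variables, 7 fits only x (and all 7 values in {1, 2, 4, 5, 7, 8, 9} must be used), so x = 7.
t and v share exactly the 2 values {5, 8}; by pigeonhole those values go to them, so strike 5, 8 from s, u, w, y.
u must be 4 (only option left). Strike 4 from s, w.
So 9 goes to s.

s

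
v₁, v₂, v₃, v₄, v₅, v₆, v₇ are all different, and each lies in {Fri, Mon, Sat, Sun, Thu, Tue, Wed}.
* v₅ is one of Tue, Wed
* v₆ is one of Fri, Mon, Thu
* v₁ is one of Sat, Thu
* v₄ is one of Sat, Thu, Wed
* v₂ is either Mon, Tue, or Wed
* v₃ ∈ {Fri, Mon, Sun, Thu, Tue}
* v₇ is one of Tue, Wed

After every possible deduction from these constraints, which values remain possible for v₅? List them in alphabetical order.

Tue, Wed

The 7 variables draw from only 7 values {Fri, Mon, Sat, Sun, Thu, Tue, Wed}, so each is used; only v₃ can be Sun, hence v₃ = Sun.
Among the 6 still-open variables, Fri fits only v₆ (and all 6 values in {Fri, Mon, Sat, Thu, Tue, Wed} must be used), so v₆ = Fri.
The 5 still-open variables together cover exactly {Mon, Sat, Thu, Tue, Wed} — 5 values for 5 variables — and Mon appears only in v₂'s list, so v₂ = Mon.
The 2 variables v₅ and v₇ are confined to {Tue, Wed}, which locks those values in; drop them from v₄.
No further eliminations apply; v₅ can still be any of Tue, Wed.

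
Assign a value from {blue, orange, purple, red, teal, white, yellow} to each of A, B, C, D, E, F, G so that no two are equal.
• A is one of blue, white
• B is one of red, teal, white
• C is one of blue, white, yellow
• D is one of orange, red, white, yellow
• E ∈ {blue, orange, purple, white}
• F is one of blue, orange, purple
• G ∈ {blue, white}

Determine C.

The 7 variables draw from only 7 values {blue, orange, purple, red, teal, white, yellow}, so each is used; only B can be teal, hence B = teal.
The 6 still-open variables draw from only 6 values {blue, orange, purple, red, white, yellow}, so each is used; only D can be red, hence D = red.
The 5 still-open variables draw from only 5 values {blue, orange, purple, white, yellow}, so each is used; only C can be yellow, hence C = yellow.

yellow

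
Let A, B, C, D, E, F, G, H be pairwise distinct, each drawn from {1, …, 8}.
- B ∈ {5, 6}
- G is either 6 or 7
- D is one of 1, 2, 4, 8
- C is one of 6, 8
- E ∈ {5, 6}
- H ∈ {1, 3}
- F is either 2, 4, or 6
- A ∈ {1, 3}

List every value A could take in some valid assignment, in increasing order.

1, 3

The 8 variables draw from only 8 values {1, 2, 3, 4, 5, 6, 7, 8}, so each is used; only G can be 7, hence G = 7.
A and H between them cover only {1, 3} — a naked pair. Remove those values from D.
B and E between them cover only {5, 6} — a naked pair. Remove those values from C, F.
C must be 8 (only option left). Strike 8 from D.
No further eliminations apply; A can still be any of 1, 3.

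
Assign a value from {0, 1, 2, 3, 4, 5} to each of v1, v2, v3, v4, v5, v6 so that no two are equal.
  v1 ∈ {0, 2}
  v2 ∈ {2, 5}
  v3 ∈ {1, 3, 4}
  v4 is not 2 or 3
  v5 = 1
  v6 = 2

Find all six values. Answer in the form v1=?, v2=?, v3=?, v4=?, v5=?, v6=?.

v1=0, v2=5, v3=3, v4=4, v5=1, v6=2

v5 has just one choice, so v5 = 1. Remove 1 from v3, v4.
v6 must be 2 (only option left). Eliminate 2 elsewhere: v1, v2.
That leaves v1 = 0. Strike 0 from v4.
v2 must be 5 (only option left). Remove 5 from v4.
v4 must be 4 (only option left). Remove 4 from v3.
That leaves v3 = 3.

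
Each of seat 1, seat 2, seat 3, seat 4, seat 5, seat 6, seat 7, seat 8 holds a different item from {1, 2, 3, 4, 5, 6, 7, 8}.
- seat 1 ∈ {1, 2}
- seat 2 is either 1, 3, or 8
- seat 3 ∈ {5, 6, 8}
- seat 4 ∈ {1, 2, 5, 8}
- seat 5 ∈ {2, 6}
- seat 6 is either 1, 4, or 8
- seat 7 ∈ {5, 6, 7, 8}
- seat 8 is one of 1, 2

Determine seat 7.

The 8 variables together cover exactly {1, 2, 3, 4, 5, 6, 7, 8} — 8 values for 8 variables — and 3 appears only in seat 2's list, so seat 2 = 3.
Among the 7 still-open variables, 4 fits only seat 6 (and all 7 values in {1, 2, 4, 5, 6, 7, 8} must be used), so seat 6 = 4.
Among the 6 still-open variables, 7 fits only seat 7 (and all 6 values in {1, 2, 5, 6, 7, 8} must be used), so seat 7 = 7.

7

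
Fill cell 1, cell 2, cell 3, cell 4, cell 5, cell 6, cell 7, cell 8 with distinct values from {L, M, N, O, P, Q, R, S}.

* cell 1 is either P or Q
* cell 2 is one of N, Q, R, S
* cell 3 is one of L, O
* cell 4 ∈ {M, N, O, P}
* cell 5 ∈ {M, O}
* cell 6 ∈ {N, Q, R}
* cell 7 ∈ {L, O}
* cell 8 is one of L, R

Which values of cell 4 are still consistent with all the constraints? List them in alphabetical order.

N, P

The 8 variables draw from only 8 values {L, M, N, O, P, Q, R, S}, so each is used; only cell 2 can be S, hence cell 2 = S.
cell 3 and cell 7 between them cover only {L, O} — a naked pair. Remove those values from cell 4, cell 5, cell 8.
cell 5's domain is down to {M}, so cell 5 = M. Remove M from cell 4.
cell 8 must be R (only option left). So cell 6 can't be R.
No further eliminations apply; cell 4 can still be any of N, P.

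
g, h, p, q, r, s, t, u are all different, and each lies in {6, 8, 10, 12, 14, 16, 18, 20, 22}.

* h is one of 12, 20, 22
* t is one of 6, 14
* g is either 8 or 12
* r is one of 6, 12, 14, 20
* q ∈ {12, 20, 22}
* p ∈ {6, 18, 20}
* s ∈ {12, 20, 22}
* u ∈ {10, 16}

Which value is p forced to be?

h, q, s share exactly the 3 values {12, 20, 22}; by pigeonhole those values go to them, so strike 12, 20, 22 from g, p, r.
g must be 8 (only option left).
The 2 variables r and t are confined to {6, 14}, which locks those values in; drop them from p.
So p = 18.

18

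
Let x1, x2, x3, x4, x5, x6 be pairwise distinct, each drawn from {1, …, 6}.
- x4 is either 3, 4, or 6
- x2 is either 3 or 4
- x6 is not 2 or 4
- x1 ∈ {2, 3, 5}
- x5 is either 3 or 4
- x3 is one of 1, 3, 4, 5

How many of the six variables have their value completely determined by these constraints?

2

The 6 variables draw from only 6 values {1, 2, 3, 4, 5, 6}, so each is used; only x1 can be 2, hence x1 = 2.
The 2 variables x2 and x5 are confined to {3, 4}, which locks those values in; drop them from x3, x4, x6.
x4's domain is down to {6}, so x4 = 6. Eliminate 6 elsewhere: x6.
Determined: x1=2, x4=6. The other variables each still have more than one consistent value. That makes 2.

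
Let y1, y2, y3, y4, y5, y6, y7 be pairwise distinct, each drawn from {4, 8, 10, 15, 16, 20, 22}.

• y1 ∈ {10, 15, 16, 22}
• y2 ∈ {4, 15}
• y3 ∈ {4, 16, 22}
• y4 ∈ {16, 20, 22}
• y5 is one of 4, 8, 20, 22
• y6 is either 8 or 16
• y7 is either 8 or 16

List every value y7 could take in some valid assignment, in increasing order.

8, 16

Among the 7 variables, 10 fits only y1 (and all 7 values in {4, 8, 10, 15, 16, 20, 22} must be used), so y1 = 10.
The 6 still-open variables draw from only 6 values {4, 8, 15, 16, 20, 22}, so each is used; only y2 can be 15, hence y2 = 15.
The 2 variables y6 and y7 are confined to {8, 16}, which locks those values in; drop them from y3, y4, y5.
No further eliminations apply; y7 can still be any of 8, 16.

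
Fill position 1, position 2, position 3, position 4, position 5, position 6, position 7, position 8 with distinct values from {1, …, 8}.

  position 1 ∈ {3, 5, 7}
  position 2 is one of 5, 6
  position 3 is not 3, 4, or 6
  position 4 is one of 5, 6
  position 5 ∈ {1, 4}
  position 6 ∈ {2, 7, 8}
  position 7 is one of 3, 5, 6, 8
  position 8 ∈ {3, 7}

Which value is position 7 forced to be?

8

The 8 variables draw from only 8 values {1, 2, 3, 4, 5, 6, 7, 8}, so each is used; only position 5 can be 4, hence position 5 = 4.
The 7 still-open variables together cover exactly {1, 2, 3, 5, 6, 7, 8} — 7 values for 7 variables — and 1 appears only in position 3's list, so position 3 = 1.
Among the 6 still-open variables, 2 fits only position 6 (and all 6 values in {2, 3, 5, 6, 7, 8} must be used), so position 6 = 2.
The 5 still-open variables draw from only 5 values {3, 5, 6, 7, 8}, so each is used; only position 7 can be 8, hence position 7 = 8.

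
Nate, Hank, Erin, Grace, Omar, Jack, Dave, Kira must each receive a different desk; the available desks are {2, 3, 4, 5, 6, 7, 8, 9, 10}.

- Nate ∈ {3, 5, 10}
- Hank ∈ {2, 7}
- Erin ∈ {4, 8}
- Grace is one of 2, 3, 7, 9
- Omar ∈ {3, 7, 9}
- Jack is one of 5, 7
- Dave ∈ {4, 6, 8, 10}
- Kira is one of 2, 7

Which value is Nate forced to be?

10

Hank and Kira share exactly the 2 values {2, 7}; by pigeonhole those values go to them, so strike 2, 7 from Grace, Omar, Jack.
Jack's domain is down to {5}, so Jack = 5. Eliminate 5 elsewhere: Nate.
Grace and Omar between them cover only {3, 9} — a naked pair. Remove those values from Nate.
So Nate = 10.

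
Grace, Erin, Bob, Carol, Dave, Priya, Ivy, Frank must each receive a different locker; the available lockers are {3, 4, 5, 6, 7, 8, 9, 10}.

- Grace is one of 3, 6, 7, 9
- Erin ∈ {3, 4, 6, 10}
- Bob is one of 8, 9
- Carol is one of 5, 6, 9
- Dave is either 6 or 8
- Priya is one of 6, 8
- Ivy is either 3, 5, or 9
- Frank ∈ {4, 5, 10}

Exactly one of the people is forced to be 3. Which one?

Among the 8 variables, 7 fits only Grace (and all 8 values in {3, 4, 5, 6, 7, 8, 9, 10} must be used), so Grace = 7.
Dave and Priya between them cover only {6, 8} — a naked pair. Remove those values from Erin, Bob, Carol.
Bob must be 9 (only option left). Eliminate 9 elsewhere: Carol, Ivy.
Carol has just one choice, so Carol = 5. So Ivy, Frank can't be 5.
So 3 goes to Ivy.

Ivy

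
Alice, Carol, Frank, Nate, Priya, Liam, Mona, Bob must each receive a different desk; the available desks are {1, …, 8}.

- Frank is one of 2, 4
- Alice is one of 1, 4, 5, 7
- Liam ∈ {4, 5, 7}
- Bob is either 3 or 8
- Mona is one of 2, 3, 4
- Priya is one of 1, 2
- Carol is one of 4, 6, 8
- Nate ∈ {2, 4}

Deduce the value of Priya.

1

Among the 8 variables, 6 fits only Carol (and all 8 values in {1, 2, 3, 4, 5, 6, 7, 8} must be used), so Carol = 6.
The 7 still-open variables together cover exactly {1, 2, 3, 4, 5, 7, 8} — 7 values for 7 variables — and 8 appears only in Bob's list, so Bob = 8.
The 6 still-open variables draw from only 6 values {1, 2, 3, 4, 5, 7}, so each is used; only Mona can be 3, hence Mona = 3.
Frank and Nate between them cover only {2, 4} — a naked pair. Remove those values from Alice, Priya, Liam.
So Priya = 1.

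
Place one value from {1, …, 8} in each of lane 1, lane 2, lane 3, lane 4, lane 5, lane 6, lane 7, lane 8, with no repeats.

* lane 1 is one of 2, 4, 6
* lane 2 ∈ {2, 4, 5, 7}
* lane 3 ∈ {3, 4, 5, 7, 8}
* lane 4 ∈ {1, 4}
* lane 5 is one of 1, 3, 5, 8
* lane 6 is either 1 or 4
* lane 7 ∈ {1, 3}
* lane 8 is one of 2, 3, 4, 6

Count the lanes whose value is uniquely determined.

lane 4 and lane 6 share exactly the 2 values {1, 4}; by pigeonhole those values go to them, so strike 1, 4 from lane 1, lane 2, lane 3, lane 5, lane 7, lane 8.
lane 7 must be 3 (only option left). Strike 3 from lane 3, lane 5, lane 8.
lane 1 and lane 8 share exactly the 2 values {2, 6}; by pigeonhole those values go to them, so strike 2, 6 from lane 2.
Determined: lane 7=3. The other lanes each still have more than one consistent value. That makes 1.

1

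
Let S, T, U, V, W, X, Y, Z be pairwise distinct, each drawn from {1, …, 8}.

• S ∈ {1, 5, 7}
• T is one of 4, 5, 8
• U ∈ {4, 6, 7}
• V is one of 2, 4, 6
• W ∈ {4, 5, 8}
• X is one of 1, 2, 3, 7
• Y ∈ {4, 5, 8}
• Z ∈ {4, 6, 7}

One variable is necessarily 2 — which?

V

The 8 variables draw from only 8 values {1, 2, 3, 4, 5, 6, 7, 8}, so each is used; only X can be 3, hence X = 3.
The 7 still-open variables together cover exactly {1, 2, 4, 5, 6, 7, 8} — 7 values for 7 variables — and 1 appears only in S's list, so S = 1.
Among the 6 still-open variables, 2 fits only V (and all 6 values in {2, 4, 5, 6, 7, 8} must be used), so V = 2.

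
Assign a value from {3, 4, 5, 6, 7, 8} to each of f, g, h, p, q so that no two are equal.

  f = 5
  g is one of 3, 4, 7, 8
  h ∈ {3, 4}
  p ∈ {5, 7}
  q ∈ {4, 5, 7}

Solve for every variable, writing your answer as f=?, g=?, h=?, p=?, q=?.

f=5, g=8, h=3, p=7, q=4

f's domain is down to {5}, so f = 5. Eliminate 5 elsewhere: p, q.
That leaves p = 7. Eliminate 7 elsewhere: g, q.
That leaves q = 4. So g, h can't be 4.
That leaves h = 3. So g can't be 3.
g has just one choice, so g = 8.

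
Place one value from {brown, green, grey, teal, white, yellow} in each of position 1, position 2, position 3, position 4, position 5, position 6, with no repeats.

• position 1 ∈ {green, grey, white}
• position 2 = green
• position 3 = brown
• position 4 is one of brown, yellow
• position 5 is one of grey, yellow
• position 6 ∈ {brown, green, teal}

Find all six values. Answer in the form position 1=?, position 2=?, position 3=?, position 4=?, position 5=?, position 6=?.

position 2 must be green (only option left). Remove green from position 1, position 6.
That leaves position 3 = brown. Remove brown from position 4, position 6.
position 4 must be yellow (only option left). Remove yellow from position 5.
That leaves position 5 = grey. So position 1 can't be grey.
That leaves position 6 = teal.
position 1's domain is down to {white}, so position 1 = white.

position 1=white, position 2=green, position 3=brown, position 4=yellow, position 5=grey, position 6=teal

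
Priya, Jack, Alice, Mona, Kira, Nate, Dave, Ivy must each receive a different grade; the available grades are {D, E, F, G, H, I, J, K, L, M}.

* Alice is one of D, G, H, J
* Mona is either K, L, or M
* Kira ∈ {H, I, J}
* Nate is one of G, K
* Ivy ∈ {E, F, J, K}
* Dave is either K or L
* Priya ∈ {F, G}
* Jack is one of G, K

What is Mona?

The 2 variables Jack and Nate are confined to {G, K}, which locks those values in; drop them from Priya, Alice, Mona, Dave, Ivy.
Priya has just one choice, so Priya = F. Remove F from Ivy.
That leaves Dave = L. Eliminate L elsewhere: Mona.
So Mona = M.

M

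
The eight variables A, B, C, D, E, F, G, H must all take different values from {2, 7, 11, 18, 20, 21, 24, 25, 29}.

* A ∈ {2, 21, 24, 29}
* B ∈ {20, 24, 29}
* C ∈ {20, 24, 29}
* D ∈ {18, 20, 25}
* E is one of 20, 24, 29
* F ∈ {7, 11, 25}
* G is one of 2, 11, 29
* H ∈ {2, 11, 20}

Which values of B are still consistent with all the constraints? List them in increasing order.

B, C, E between them cover only {20, 24, 29} — a naked triple. Remove those values from A, D, G, H.
G and H between them cover only {2, 11} — a naked pair. Remove those values from A, F.
That leaves A = 21.
No further eliminations apply; B can still be any of 20, 24, 29.

20, 24, 29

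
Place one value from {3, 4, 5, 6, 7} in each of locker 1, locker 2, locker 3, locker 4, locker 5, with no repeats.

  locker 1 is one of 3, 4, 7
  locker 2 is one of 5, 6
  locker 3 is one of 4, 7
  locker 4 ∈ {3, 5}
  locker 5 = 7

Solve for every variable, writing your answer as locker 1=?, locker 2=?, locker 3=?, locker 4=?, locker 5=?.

locker 5's domain is down to {7}, so locker 5 = 7. So locker 1, locker 3 can't be 7.
locker 3 has just one choice, so locker 3 = 4. Eliminate 4 elsewhere: locker 1.
locker 1's domain is down to {3}, so locker 1 = 3. So locker 4 can't be 3.
locker 4 must be 5 (only option left). Strike 5 from locker 2.
locker 2 has just one choice, so locker 2 = 6.

locker 1=3, locker 2=6, locker 3=4, locker 4=5, locker 5=7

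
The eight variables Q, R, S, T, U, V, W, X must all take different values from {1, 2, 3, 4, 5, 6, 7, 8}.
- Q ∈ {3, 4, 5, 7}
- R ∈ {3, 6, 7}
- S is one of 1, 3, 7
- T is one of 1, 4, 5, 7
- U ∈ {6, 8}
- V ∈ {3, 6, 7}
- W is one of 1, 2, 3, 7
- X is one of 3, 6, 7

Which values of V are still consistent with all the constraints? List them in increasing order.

3, 6, 7

The 8 variables draw from only 8 values {1, 2, 3, 4, 5, 6, 7, 8}, so each is used; only W can be 2, hence W = 2.
The 7 still-open variables together cover exactly {1, 3, 4, 5, 6, 7, 8} — 7 values for 7 variables — and 8 appears only in U's list, so U = 8.
The 3 variables R, V, X are confined to {3, 6, 7}, which locks those values in; drop them from Q, S, T.
S must be 1 (only option left). So T can't be 1.
No further eliminations apply; V can still be any of 3, 6, 7.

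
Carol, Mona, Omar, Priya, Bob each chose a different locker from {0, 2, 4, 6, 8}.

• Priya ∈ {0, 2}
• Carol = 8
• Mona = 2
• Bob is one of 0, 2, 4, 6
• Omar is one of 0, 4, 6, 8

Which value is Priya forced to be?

Carol's domain is down to {8}, so Carol = 8. Eliminate 8 elsewhere: Omar.
Mona has just one choice, so Mona = 2. So Priya, Bob can't be 2.
So Priya = 0.

0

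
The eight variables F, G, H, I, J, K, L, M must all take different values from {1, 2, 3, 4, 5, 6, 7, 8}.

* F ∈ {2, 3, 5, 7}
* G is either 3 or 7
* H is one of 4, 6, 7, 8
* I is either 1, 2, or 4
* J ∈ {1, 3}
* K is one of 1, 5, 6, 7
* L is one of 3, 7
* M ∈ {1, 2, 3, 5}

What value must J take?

1

Among the 8 variables, 8 fits only H (and all 8 values in {1, 2, 3, 4, 5, 6, 7, 8} must be used), so H = 8.
The 7 still-open variables together cover exactly {1, 2, 3, 4, 5, 6, 7} — 7 values for 7 variables — and 4 appears only in I's list, so I = 4.
Among the 6 still-open variables, 6 fits only K (and all 6 values in {1, 2, 3, 5, 6, 7} must be used), so K = 6.
G and L between them cover only {3, 7} — a naked pair. Remove those values from F, J, M.
So J = 1.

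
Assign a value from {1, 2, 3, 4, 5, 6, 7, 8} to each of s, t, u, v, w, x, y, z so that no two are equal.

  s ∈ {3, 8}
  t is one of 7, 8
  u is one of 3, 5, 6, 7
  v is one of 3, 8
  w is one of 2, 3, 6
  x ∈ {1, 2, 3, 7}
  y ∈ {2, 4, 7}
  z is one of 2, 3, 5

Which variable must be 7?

The 8 variables draw from only 8 values {1, 2, 3, 4, 5, 6, 7, 8}, so each is used; only x can be 1, hence x = 1.
The 7 still-open variables draw from only 7 values {2, 3, 4, 5, 6, 7, 8}, so each is used; only y can be 4, hence y = 4.
s and v between them cover only {3, 8} — a naked pair. Remove those values from t, u, w, z.
So 7 goes to t.

t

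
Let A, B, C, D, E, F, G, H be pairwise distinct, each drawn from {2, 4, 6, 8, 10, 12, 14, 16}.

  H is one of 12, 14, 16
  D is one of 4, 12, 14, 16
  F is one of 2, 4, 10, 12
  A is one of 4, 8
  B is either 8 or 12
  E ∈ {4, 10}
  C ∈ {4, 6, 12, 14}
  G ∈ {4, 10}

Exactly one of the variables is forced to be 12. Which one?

Among the 8 variables, 2 fits only F (and all 8 values in {2, 4, 6, 8, 10, 12, 14, 16} must be used), so F = 2.
The 7 still-open variables together cover exactly {4, 6, 8, 10, 12, 14, 16} — 7 values for 7 variables — and 6 appears only in C's list, so C = 6.
E and G between them cover only {4, 10} — a naked pair. Remove those values from A, D.
A's domain is down to {8}, so A = 8. Strike 8 from B.
So 12 goes to B.

B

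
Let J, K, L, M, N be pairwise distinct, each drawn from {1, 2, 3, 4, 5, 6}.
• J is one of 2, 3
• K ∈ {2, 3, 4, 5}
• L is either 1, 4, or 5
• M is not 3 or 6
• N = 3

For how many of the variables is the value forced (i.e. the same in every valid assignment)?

N must be 3 (only option left). Remove 3 from J, K.
That leaves J = 2. Eliminate 2 elsewhere: K, M.
Determined: J=2, N=3. The other variables each still have more than one consistent value. That makes 2.

2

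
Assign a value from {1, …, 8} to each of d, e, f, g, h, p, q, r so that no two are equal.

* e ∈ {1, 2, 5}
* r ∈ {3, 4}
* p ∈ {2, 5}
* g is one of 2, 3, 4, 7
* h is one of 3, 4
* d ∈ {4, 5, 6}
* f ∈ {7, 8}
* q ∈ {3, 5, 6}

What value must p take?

2

Among the 8 variables, 1 fits only e (and all 8 values in {1, 2, 3, 4, 5, 6, 7, 8} must be used), so e = 1.
Among the 7 still-open variables, 8 fits only f (and all 7 values in {2, 3, 4, 5, 6, 7, 8} must be used), so f = 8.
Among the 6 still-open variables, 7 fits only g (and all 6 values in {2, 3, 4, 5, 6, 7} must be used), so g = 7.
The 5 still-open variables together cover exactly {2, 3, 4, 5, 6} — 5 values for 5 variables — and 2 appears only in p's list, so p = 2.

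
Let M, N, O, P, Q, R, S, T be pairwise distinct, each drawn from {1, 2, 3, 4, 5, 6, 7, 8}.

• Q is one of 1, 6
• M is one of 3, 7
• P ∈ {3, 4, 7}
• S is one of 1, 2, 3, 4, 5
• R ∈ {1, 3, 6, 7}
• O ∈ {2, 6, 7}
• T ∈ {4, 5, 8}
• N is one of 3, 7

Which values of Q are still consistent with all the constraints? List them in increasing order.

The 8 variables draw from only 8 values {1, 2, 3, 4, 5, 6, 7, 8}, so each is used; only T can be 8, hence T = 8.
The 7 still-open variables draw from only 7 values {1, 2, 3, 4, 5, 6, 7}, so each is used; only S can be 5, hence S = 5.
The 6 still-open variables draw from only 6 values {1, 2, 3, 4, 6, 7}, so each is used; only O can be 2, hence O = 2.
The 5 still-open variables together cover exactly {1, 3, 4, 6, 7} — 5 values for 5 variables — and 4 appears only in P's list, so P = 4.
M and N share exactly the 2 values {3, 7}; by pigeonhole those values go to them, so strike 3, 7 from R.
No further eliminations apply; Q can still be any of 1, 6.

1, 6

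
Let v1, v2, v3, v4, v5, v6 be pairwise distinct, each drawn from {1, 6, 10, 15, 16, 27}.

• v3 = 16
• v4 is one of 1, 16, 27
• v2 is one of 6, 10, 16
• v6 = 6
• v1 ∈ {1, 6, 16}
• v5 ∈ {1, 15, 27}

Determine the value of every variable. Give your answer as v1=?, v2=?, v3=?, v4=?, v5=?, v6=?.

v1=1, v2=10, v3=16, v4=27, v5=15, v6=6

v3's domain is down to {16}, so v3 = 16. Strike 16 from v1, v2, v4.
That leaves v6 = 6. Remove 6 from v1, v2.
v1 has just one choice, so v1 = 1. So v4, v5 can't be 1.
v2 has just one choice, so v2 = 10.
That leaves v4 = 27. So v5 can't be 27.
That leaves v5 = 15.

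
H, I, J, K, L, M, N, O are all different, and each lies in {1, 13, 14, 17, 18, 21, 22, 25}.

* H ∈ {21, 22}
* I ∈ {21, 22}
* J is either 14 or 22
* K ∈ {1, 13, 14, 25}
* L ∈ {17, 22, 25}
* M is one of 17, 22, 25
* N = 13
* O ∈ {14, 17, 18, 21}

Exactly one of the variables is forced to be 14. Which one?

J

N has just one choice, so N = 13. Remove 13 from K.
The 7 still-open variables together cover exactly {1, 14, 17, 18, 21, 22, 25} — 7 values for 7 variables — and 1 appears only in K's list, so K = 1.
Among the 6 still-open variables, 18 fits only O (and all 6 values in {14, 17, 18, 21, 22, 25} must be used), so O = 18.
Among the 5 still-open variables, 14 fits only J (and all 5 values in {14, 17, 21, 22, 25} must be used), so J = 14.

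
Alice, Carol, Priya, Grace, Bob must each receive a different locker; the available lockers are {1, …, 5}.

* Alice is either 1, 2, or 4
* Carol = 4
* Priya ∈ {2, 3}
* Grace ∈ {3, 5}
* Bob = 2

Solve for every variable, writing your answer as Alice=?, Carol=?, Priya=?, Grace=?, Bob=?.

Carol has just one choice, so Carol = 4. Remove 4 from Alice.
Bob must be 2 (only option left). So Alice, Priya can't be 2.
Alice's domain is down to {1}, so Alice = 1.
Priya's domain is down to {3}, so Priya = 3. So Grace can't be 3.
Grace must be 5 (only option left).

Alice=1, Carol=4, Priya=3, Grace=5, Bob=2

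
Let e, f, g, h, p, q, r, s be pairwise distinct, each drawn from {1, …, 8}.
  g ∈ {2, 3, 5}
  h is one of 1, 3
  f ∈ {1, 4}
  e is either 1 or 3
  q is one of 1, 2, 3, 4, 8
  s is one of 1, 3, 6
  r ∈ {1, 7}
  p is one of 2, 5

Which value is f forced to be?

4

Among the 8 variables, 6 fits only s (and all 8 values in {1, 2, 3, 4, 5, 6, 7, 8} must be used), so s = 6.
The 7 still-open variables together cover exactly {1, 2, 3, 4, 5, 7, 8} — 7 values for 7 variables — and 7 appears only in r's list, so r = 7.
Among the 6 still-open variables, 8 fits only q (and all 6 values in {1, 2, 3, 4, 5, 8} must be used), so q = 8.
The 5 still-open variables draw from only 5 values {1, 2, 3, 4, 5}, so each is used; only f can be 4, hence f = 4.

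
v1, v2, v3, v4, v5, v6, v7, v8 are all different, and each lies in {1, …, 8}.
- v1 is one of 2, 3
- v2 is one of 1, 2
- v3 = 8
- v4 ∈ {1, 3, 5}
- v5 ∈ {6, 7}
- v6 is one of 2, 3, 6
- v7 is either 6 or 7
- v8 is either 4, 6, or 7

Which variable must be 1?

v2

v3 has just one choice, so v3 = 8.
Among the 7 still-open variables, 4 fits only v8 (and all 7 values in {1, 2, 3, 4, 5, 6, 7} must be used), so v8 = 4.
The 6 still-open variables draw from only 6 values {1, 2, 3, 5, 6, 7}, so each is used; only v4 can be 5, hence v4 = 5.
The 5 still-open variables draw from only 5 values {1, 2, 3, 6, 7}, so each is used; only v2 can be 1, hence v2 = 1.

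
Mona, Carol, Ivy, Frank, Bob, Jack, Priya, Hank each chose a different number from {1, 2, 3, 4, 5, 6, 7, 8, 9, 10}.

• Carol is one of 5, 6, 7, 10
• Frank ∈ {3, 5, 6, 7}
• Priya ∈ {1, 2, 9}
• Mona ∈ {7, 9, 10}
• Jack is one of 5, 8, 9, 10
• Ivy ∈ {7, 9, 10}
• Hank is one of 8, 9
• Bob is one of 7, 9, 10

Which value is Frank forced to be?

The 3 variables Mona, Ivy, Bob are confined to {7, 9, 10}, which locks those values in; drop them from Carol, Frank, Jack, Priya, Hank.
Hank must be 8 (only option left). So Jack can't be 8.
That leaves Jack = 5. Remove 5 from Carol, Frank.
Carol's domain is down to {6}, so Carol = 6. Eliminate 6 elsewhere: Frank.
So Frank = 3.

3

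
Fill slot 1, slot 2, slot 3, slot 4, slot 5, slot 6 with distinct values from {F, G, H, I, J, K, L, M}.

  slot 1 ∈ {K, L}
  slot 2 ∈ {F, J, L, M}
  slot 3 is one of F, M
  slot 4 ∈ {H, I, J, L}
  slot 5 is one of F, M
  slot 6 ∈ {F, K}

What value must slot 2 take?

J

The 2 variables slot 3 and slot 5 are confined to {F, M}, which locks those values in; drop them from slot 2, slot 6.
That leaves slot 6 = K. Eliminate K elsewhere: slot 1.
That leaves slot 1 = L. Strike L from slot 2, slot 4.
So slot 2 = J.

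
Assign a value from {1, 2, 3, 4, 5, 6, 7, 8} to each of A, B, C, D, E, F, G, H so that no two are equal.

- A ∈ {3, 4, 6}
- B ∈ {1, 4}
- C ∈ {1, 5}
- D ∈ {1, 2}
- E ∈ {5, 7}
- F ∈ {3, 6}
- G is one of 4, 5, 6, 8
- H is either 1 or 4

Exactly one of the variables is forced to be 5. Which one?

Among the 8 variables, 2 fits only D (and all 8 values in {1, 2, 3, 4, 5, 6, 7, 8} must be used), so D = 2.
The 7 still-open variables draw from only 7 values {1, 3, 4, 5, 6, 7, 8}, so each is used; only E can be 7, hence E = 7.
The 6 still-open variables draw from only 6 values {1, 3, 4, 5, 6, 8}, so each is used; only G can be 8, hence G = 8.
Among the 5 still-open variables, 5 fits only C (and all 5 values in {1, 3, 4, 5, 6} must be used), so C = 5.

C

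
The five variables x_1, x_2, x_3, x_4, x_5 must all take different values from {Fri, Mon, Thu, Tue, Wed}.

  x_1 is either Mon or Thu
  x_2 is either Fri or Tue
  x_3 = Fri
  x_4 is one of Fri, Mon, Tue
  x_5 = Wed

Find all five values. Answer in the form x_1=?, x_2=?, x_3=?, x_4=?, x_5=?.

x_1=Thu, x_2=Tue, x_3=Fri, x_4=Mon, x_5=Wed

x_3's domain is down to {Fri}, so x_3 = Fri. Remove Fri from x_2, x_4.
x_5 has just one choice, so x_5 = Wed.
x_2 must be Tue (only option left). Strike Tue from x_4.
x_4's domain is down to {Mon}, so x_4 = Mon. So x_1 can't be Mon.
x_1 has just one choice, so x_1 = Thu.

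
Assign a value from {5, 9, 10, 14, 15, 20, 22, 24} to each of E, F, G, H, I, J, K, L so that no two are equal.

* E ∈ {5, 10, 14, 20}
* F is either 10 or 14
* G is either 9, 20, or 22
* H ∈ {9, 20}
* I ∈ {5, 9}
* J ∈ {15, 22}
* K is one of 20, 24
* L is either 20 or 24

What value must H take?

9

The 8 variables draw from only 8 values {5, 9, 10, 14, 15, 20, 22, 24}, so each is used; only J can be 15, hence J = 15.
The 7 still-open variables together cover exactly {5, 9, 10, 14, 20, 22, 24} — 7 values for 7 variables — and 22 appears only in G's list, so G = 22.
K and L between them cover only {20, 24} — a naked pair. Remove those values from E, H.
So H = 9.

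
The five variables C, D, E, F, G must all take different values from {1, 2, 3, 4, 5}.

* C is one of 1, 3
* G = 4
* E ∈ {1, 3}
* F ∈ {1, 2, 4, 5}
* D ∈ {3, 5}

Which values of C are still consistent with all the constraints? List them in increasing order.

G must be 4 (only option left). Eliminate 4 elsewhere: F.
The 4 still-open variables draw from only 4 values {1, 2, 3, 5}, so each is used; only F can be 2, hence F = 2.
Among the 3 still-open variables, 5 fits only D (and all 3 values in {1, 3, 5} must be used), so D = 5.
No further eliminations apply; C can still be any of 1, 3.

1, 3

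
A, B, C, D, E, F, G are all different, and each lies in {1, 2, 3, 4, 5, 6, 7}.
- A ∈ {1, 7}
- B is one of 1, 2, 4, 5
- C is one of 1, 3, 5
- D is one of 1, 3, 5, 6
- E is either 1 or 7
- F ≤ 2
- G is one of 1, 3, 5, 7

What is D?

6

The 7 variables together cover exactly {1, 2, 3, 4, 5, 6, 7} — 7 values for 7 variables — and 4 appears only in B's list, so B = 4.
The 6 still-open variables together cover exactly {1, 2, 3, 5, 6, 7} — 6 values for 6 variables — and 2 appears only in F's list, so F = 2.
The 5 still-open variables together cover exactly {1, 3, 5, 6, 7} — 5 values for 5 variables — and 6 appears only in D's list, so D = 6.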